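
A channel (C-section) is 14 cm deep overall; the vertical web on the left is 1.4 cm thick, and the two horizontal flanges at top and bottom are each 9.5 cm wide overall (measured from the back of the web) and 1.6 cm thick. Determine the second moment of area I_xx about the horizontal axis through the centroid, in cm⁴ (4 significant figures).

Split into non-overlapping primitives; take the origin at the lower-left of the bounding box.
Web: 1.4 × 14, A = 19.6 cm², y = 7 cm, Ī = 320.133 cm⁴.
Top flange (beyond web): 8.1 × 1.6, A = 12.96 cm², y = 13.2 cm, Ī = 2.7648 cm⁴.
Bottom flange (beyond web): 8.1 × 1.6, A = 12.96 cm², y = 0.8 cm, Ī = 2.7648 cm⁴.
By symmetry the centroid is at mid-height, ȳ = 7 cm.
Transfer each piece to the horizontal axis through the centroid using Ī + A·d² with d = y − 7:
  web: d = 0 cm → contributes +320.133 cm⁴
  top flange (beyond web): d = 6.2 cm → contributes +500.947 cm⁴
  bottom flange (beyond web): d = -6.2 cm → contributes +500.947 cm⁴
Total I = 1322.03 cm⁴.

I_xx ≈ 1322 cm⁴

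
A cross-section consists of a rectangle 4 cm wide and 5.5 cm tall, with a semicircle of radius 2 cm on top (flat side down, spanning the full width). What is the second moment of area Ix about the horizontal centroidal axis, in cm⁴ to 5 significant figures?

Ix ≈ 120.51 cm⁴

Break the section into simple shapes (no overlaps), measuring from the bottom-left corner of the bounding box.
Rectangular body: 4 × 5.5, A = 22 cm², y = 2.75 cm, Ī = 55.45833 cm⁴.
Semicircular cap: semicircle r = 2, A = 6.283185 cm², y = 6.348826 cm, Ī = 1.756111 cm⁴.
Centroid: ȳ = ΣA·y / ΣA = 3.549489 cm.
Transfer each piece to the horizontal centroidal axis using Ī + A·d² with d = y − 3.549489:
  rectangular body: d = -0.7994889 cm → contributes +69.52035 cm⁴
  semicircular cap: d = 2.799337 cm → contributes +50.99297 cm⁴
Total I = 120.5133 cm⁴.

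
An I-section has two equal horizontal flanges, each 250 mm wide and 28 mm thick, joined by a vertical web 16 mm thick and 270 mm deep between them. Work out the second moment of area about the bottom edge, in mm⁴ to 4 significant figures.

Treat the section as a set of non-overlapping primitives; coordinates are from the bounding-box lower-left.
Bottom flange: 250 × 28, A = 7 000 mm², y = 14 mm, Ī = 457 333 mm⁴.
Web: 16 × 270, A = 4 320 mm², y = 163 mm, Ī = 26 244 000 mm⁴.
Top flange: 250 × 28, A = 7 000 mm², y = 312 mm, Ī = 457 333 mm⁴.
Transfer each piece to the base of the section using Ī + A·d² with d = y − 0:
  bottom flange: d = 14 mm → contributes +1 829 333 mm⁴
  web: d = 163 mm → contributes +141 022 080 mm⁴
  top flange: d = 312 mm → contributes +681 865 333 mm⁴
Total I = 824 716 747 mm⁴.

I_base ≈ 8.247 × 10⁸ mm⁴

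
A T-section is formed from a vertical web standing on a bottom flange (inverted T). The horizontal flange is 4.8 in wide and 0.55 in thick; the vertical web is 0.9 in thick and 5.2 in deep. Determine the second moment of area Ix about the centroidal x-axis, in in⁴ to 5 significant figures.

Ix ≈ 24.563 in⁴

Split into non-overlapping primitives; take the origin at the lower-left of the bounding box.
Flange: 4.8 × 0.55, A = 2.64 in², y = 0.275 in, Ī = 0.06655 in⁴.
Web: 0.9 × 5.2, A = 4.68 in², y = 3.15 in, Ī = 10.5456 in⁴.
Centroid: ȳ = ΣA·y / ΣA = 2.113115 in.
Transfer each piece to the centroidal x-axis using Ī + A·d² with d = y − 2.113115:
  flange: d = -1.838115 in → contributes +8.986228 in⁴
  web: d = 1.036885 in → contributes +15.57721 in⁴
Total I = 24.56344 in⁴.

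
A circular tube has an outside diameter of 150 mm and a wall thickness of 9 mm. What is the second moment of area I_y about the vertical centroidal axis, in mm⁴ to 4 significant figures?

Split into non-overlapping primitives; take the origin at the lower-left of the bounding box.
Outer circle: ⌀150, A = 17671.5 mm², x = 75 mm, Ī = 24 850 489 mm⁴.
Bore (subtracted): ⌀132, A = 13684.8 mm², x = 75 mm, Ī = 14 902 723 mm⁴.
By symmetry the centroid is at mid-width, x̄ = 75 mm.
All pieces are centred on the vertical centroidal axis, so I = ΣĪ (holes subtracted) = 9 947 766 mm⁴.

I_y ≈ 9.948 × 10⁶ mm⁴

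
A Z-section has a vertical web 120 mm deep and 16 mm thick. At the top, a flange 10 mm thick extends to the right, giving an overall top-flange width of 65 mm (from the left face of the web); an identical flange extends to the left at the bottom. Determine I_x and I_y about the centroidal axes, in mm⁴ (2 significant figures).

I_x ≈ 5.3 × 10⁶ mm⁴, I_y ≈ 1.3 × 10⁶ mm⁴

Decompose the section into non-overlapping parts with the origin at the bottom-left of its bounding rectangle.
Web: 16 × 120, A = 1 920 mm², y = 60 mm, Ī = 2 304 000 mm⁴.
Top flange (beyond web): 49 × 10, A = 490 mm², y = 115 mm, Ī = 4 083 mm⁴.
Bottom flange (beyond web): 49 × 10, A = 490 mm², y = 5 mm, Ī = 4 083 mm⁴.
Centroid: ȳ = ΣA·y / ΣA = 60 mm.
Transfer each piece to the centroidal x-axis using Ī + A·d² with d = y − 60:
  web: d = 0 mm → contributes +2 304 000 mm⁴
  top flange (beyond web): d = 55 mm → contributes +1 486 333 mm⁴
  bottom flange (beyond web): d = -55 mm → contributes +1 486 333 mm⁴
Total I = 5 276 667 mm⁴.
For the y-axis: x̄ = 57 mm.
Repeating about the centroidal y-axis gives I_y = 1 272 167 mm⁴.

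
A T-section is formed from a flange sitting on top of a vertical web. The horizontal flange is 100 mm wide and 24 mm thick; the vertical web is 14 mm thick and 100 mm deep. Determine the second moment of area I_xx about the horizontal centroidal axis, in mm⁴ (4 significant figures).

I_xx ≈ 4.681 × 10⁶ mm⁴

Split into non-overlapping primitives; take the origin at the lower-left of the bounding box.
Flange: 100 × 24, A = 2 400 mm², y = 112 mm, Ī = 115 200 mm⁴.
Web: 14 × 100, A = 1 400 mm², y = 50 mm, Ī = 1 166 667 mm⁴.
Centroid: ȳ = ΣA·y / ΣA = 89.1579 mm.
Transfer each piece to the horizontal centroidal axis using Ī + A·d² with d = y − 89.1579:
  flange: d = 22.8421 mm → contributes +1 367 428 mm⁴
  web: d = -39.1579 mm → contributes +3 313 344 mm⁴
Total I = 4 680 772 mm⁴.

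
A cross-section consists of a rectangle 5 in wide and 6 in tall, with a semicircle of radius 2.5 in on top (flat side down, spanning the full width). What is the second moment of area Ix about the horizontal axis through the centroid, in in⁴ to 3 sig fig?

Ix ≈ 216 in⁴

Decompose the section into non-overlapping parts with the origin at the bottom-left of its bounding rectangle.
Rectangular body: 5 × 6, A = 30 in², y = 3 in, Ī = 90 in⁴.
Semicircular cap: semicircle r = 2.5, A = 9.8175 in², y = 7.061 in, Ī = 4.2874 in⁴.
Centroid: ȳ = ΣA·y / ΣA = 4.0013 in.
Transfer each piece to the horizontal axis through the centroid using Ī + A·d² with d = y − 4.0013:
  rectangular body: d = -1.0013 in → contributes +120.08 in⁴
  semicircular cap: d = 3.0597 in → contributes +96.198 in⁴
Total I = 216.28 in⁴.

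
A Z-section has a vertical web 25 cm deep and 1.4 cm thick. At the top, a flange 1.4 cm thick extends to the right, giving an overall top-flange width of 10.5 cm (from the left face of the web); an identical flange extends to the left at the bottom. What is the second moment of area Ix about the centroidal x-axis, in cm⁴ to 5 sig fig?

Split into non-overlapping primitives; take the origin at the lower-left of the bounding box.
Web: 1.4 × 25, A = 35 cm², y = 12.5 cm, Ī = 1822.917 cm⁴.
Top flange (beyond web): 9.1 × 1.4, A = 12.74 cm², y = 24.3 cm, Ī = 2.080867 cm⁴.
Bottom flange (beyond web): 9.1 × 1.4, A = 12.74 cm², y = 0.7 cm, Ī = 2.080867 cm⁴.
Centroid: ȳ = ΣA·y / ΣA = 12.5 cm.
Transfer each piece to the centroidal x-axis using Ī + A·d² with d = y − 12.5:
  web: d = 0 cm → contributes +1822.917 cm⁴
  top flange (beyond web): d = 11.8 cm → contributes +1775.998 cm⁴
  bottom flange (beyond web): d = -11.8 cm → contributes +1775.998 cm⁴
Total I = 5374.914 cm⁴.

Ix ≈ 5374.9 cm⁴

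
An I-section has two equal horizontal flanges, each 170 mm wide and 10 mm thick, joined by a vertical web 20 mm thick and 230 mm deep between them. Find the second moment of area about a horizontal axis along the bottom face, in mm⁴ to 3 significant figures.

Treat the section as a set of non-overlapping primitives; coordinates are from the bounding-box lower-left.
Bottom flange: 170 × 10, A = 1 700 mm², y = 5 mm, Ī = 14 167 mm⁴.
Web: 20 × 230, A = 4 600 mm², y = 125 mm, Ī = 20 278 333 mm⁴.
Top flange: 170 × 10, A = 1 700 mm², y = 245 mm, Ī = 14 167 mm⁴.
Transfer each piece to the bottom edge using Ī + A·d² with d = y − 0:
  bottom flange: d = 5 mm → contributes +56 667 mm⁴
  web: d = 125 mm → contributes +92 153 333 mm⁴
  top flange: d = 245 mm → contributes +102 056 667 mm⁴
Total I = 194 266 667 mm⁴.

I_base ≈ 1.94 × 10⁸ mm⁴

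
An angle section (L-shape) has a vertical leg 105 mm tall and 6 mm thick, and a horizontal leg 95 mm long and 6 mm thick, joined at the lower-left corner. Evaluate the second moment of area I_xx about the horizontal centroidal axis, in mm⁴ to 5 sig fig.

Treat the section as a set of non-overlapping primitives; coordinates are from the bounding-box lower-left.
Vertical leg: 6 × 105, A = 630 mm², y = 52.5 mm, Ī = 578812.5 mm⁴.
Horizontal leg (remainder): 89 × 6, A = 534 mm², y = 3 mm, Ī = 1 602 mm⁴.
Centroid: ȳ = ΣA·y / ΣA = 29.79124 mm.
Transfer each piece to the horizontal centroidal axis using Ī + A·d² with d = y − 29.79124:
  vertical leg: d = 22.70876 mm → contributes +903695.9 mm⁴
  horizontal leg (remainder): d = -26.79124 mm → contributes +384891.4 mm⁴
Total I = 1 288 587 mm⁴.

I_xx ≈ 1.2886 × 10⁶ mm⁴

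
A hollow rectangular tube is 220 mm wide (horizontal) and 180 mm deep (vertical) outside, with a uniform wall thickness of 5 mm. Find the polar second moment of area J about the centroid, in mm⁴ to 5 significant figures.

Decompose the section into non-overlapping parts with the origin at the bottom-left of its bounding rectangle.
Outer rectangle: 220 × 180, A = 39 600 mm², y = 90 mm, Ī = 106 920 000 mm⁴.
Inner void (subtracted): 210 × 170, A = 35 700 mm², y = 90 mm, Ī = 85 977 500 mm⁴.
By symmetry the centroid is at mid-height, ȳ = 90 mm.
All pieces are centred on the centroidal x-axis, so I = ΣĪ (holes subtracted) = 20 942 500 mm⁴.
Repeating about the centroidal y-axis gives I_y = 28 522 500 mm⁴.
Polar second moment: J = I_x + I_y = 49 465 000 mm⁴.

J ≈ 4.9465 × 10⁷ mm⁴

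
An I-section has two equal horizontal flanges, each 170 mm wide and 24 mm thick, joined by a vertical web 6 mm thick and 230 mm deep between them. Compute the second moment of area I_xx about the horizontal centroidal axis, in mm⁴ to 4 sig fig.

I_xx ≈ 1.381 × 10⁸ mm⁴

Break the section into simple shapes (no overlaps), measuring from the bottom-left corner of the bounding box.
Bottom flange: 170 × 24, A = 4 080 mm², y = 12 mm, Ī = 195 840 mm⁴.
Web: 6 × 230, A = 1 380 mm², y = 139 mm, Ī = 6 083 500 mm⁴.
Top flange: 170 × 24, A = 4 080 mm², y = 266 mm, Ī = 195 840 mm⁴.
By symmetry the centroid is at mid-height, ȳ = 139 mm.
Transfer each piece to the horizontal centroidal axis using Ī + A·d² with d = y − 139:
  bottom flange: d = -127 mm → contributes +66 002 160 mm⁴
  web: d = 0 mm → contributes +6 083 500 mm⁴
  top flange: d = 127 mm → contributes +66 002 160 mm⁴
Total I = 138 087 820 mm⁴.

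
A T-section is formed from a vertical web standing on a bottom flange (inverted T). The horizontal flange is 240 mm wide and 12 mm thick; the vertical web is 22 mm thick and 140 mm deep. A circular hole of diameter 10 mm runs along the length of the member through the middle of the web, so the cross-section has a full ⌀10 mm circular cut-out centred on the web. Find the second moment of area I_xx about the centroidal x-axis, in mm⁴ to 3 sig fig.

Break the section into simple shapes (no overlaps), measuring from the bottom-left corner of the bounding box.
Flange: 240 × 12, A = 2 880 mm², y = 6 mm, Ī = 34 560 mm⁴.
Web: 22 × 140, A = 3 080 mm², y = 82 mm, Ī = 5 030 667 mm⁴.
Hole (subtracted): ⌀10, A = 78.54 mm², y = 82 mm, Ī = 490.87 mm⁴.
Centroid: ȳ = ΣA·y / ΣA = 44.785 mm.
Transfer each piece to the centroidal x-axis using Ī + A·d² with d = y − 44.785:
  flange: d = -38.785 mm → contributes +4 366 820 mm⁴
  web: d = 37.215 mm → contributes +9 296 389 mm⁴
  hole: d = 37.215 mm → contributes −109 267 mm⁴
Total I = 13 553 942 mm⁴.

I_xx ≈ 1.36 × 10⁷ mm⁴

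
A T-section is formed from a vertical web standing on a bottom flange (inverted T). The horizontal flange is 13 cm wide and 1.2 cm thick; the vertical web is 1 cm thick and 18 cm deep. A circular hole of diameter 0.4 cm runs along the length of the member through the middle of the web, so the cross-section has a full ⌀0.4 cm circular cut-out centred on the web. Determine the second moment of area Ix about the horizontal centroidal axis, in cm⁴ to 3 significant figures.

Ix ≈ 1260 cm⁴

Treat the section as a set of non-overlapping primitives; coordinates are from the bounding-box lower-left.
Flange: 13 × 1.2, A = 15.6 cm², y = 0.6 cm, Ī = 1.872 cm⁴.
Web: 1 × 18, A = 18 cm², y = 10.2 cm, Ī = 486 cm⁴.
Hole (subtracted): ⌀0.4, A = 0.12566 cm², y = 10.2 cm, Ī = 0.0012566 cm⁴.
Centroid: ȳ = ΣA·y / ΣA = 5.7261 cm.
Transfer each piece to the horizontal centroidal axis using Ī + A·d² with d = y − 5.7261:
  flange: d = -5.1261 cm → contributes +411.8 cm⁴
  web: d = 4.4739 cm → contributes +846.28 cm⁴
  hole: d = 4.4739 cm → contributes −2.5165 cm⁴
Total I = 1255.6 cm⁴.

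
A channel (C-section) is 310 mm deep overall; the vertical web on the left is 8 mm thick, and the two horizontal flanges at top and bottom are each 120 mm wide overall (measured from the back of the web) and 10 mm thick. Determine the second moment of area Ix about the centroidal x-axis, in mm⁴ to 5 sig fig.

Ix ≈ 7.0279 × 10⁷ mm⁴

Break the section into simple shapes (no overlaps), measuring from the bottom-left corner of the bounding box.
Web: 8 × 310, A = 2 480 mm², y = 155 mm, Ī = 19 860 667 mm⁴.
Top flange (beyond web): 112 × 10, A = 1 120 mm², y = 305 mm, Ī = 9333.333 mm⁴.
Bottom flange (beyond web): 112 × 10, A = 1 120 mm², y = 5 mm, Ī = 9333.333 mm⁴.
By symmetry the centroid is at mid-height, ȳ = 155 mm.
Transfer each piece to the centroidal x-axis using Ī + A·d² with d = y − 155:
  web: d = 0 mm → contributes +19 860 667 mm⁴
  top flange (beyond web): d = 150 mm → contributes +25 209 333 mm⁴
  bottom flange (beyond web): d = -150 mm → contributes +25 209 333 mm⁴
Total I = 70 279 333 mm⁴.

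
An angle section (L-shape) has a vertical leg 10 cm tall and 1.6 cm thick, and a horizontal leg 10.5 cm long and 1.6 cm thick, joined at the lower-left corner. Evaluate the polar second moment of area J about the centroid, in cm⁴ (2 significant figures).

J ≈ 570 cm⁴

Break the section into simple shapes (no overlaps), measuring from the bottom-left corner of the bounding box.
Vertical leg: 1.6 × 10, A = 16 cm², y = 5 cm, Ī = 133.3 cm⁴.
Horizontal leg (remainder): 8.9 × 1.6, A = 14.24 cm², y = 0.8 cm, Ī = 3.038 cm⁴.
Centroid: ȳ = ΣA·y / ΣA = 3.022 cm.
Transfer each piece to the centroidal x-axis using Ī + A·d² with d = y − 3.022:
  vertical leg: d = 1.978 cm → contributes +195.9 cm⁴
  horizontal leg (remainder): d = -2.222 cm → contributes +73.36 cm⁴
Total I = 269.3 cm⁴.
For the y-axis: x̄ = 3.272 cm.
Repeating about the centroidal y-axis gives I_y = 305.1 cm⁴.
Polar second moment: J = I_x + I_y = 574.4 cm⁴.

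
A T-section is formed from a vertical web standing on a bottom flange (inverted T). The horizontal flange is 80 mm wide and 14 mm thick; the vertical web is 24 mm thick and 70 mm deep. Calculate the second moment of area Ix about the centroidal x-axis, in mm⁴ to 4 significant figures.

Break the section into simple shapes (no overlaps), measuring from the bottom-left corner of the bounding box.
Flange: 80 × 14, A = 1 120 mm², y = 7 mm, Ī = 18293.3 mm⁴.
Web: 24 × 70, A = 1 680 mm², y = 49 mm, Ī = 686 000 mm⁴.
Centroid: ȳ = ΣA·y / ΣA = 32.2 mm.
Transfer each piece to the centroidal x-axis using Ī + A·d² with d = y − 32.2:
  flange: d = -25.2 mm → contributes +729 538 mm⁴
  web: d = 16.8 mm → contributes +1 160 163 mm⁴
Total I = 1 889 701 mm⁴.

Ix ≈ 1.890 × 10⁶ mm⁴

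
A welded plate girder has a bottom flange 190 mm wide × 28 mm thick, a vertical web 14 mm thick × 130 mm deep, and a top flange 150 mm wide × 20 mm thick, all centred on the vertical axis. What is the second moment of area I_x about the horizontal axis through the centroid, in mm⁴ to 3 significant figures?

I_x ≈ 4.93 × 10⁷ mm⁴

Decompose the section into non-overlapping parts with the origin at the bottom-left of its bounding rectangle.
Bottom plate: 190 × 28, A = 5 320 mm², y = 14 mm, Ī = 347 573 mm⁴.
Web plate: 14 × 130, A = 1 820 mm², y = 93 mm, Ī = 2 563 167 mm⁴.
Top plate: 150 × 20, A = 3 000 mm², y = 168 mm, Ī = 100 000 mm⁴.
Centroid: ȳ = ΣA·y / ΣA = 73.742 mm.
Transfer each piece to the horizontal axis through the centroid using Ī + A·d² with d = y − 73.742:
  bottom plate: d = -59.742 mm → contributes +19 334 977 mm⁴
  web plate: d = 19.258 mm → contributes +3 238 178 mm⁴
  top plate: d = 94.258 mm → contributes +26 753 928 mm⁴
Total I = 49 327 083 mm⁴.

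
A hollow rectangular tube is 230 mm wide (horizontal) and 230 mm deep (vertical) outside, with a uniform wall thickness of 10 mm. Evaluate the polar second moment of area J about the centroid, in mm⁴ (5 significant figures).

J ≈ 1.4227 × 10⁸ mm⁴

Treat the section as a set of non-overlapping primitives; coordinates are from the bounding-box lower-left.
Outer rectangle: 230 × 230, A = 52 900 mm², y = 115 mm, Ī = 233 200 833 mm⁴.
Inner void (subtracted): 210 × 210, A = 44 100 mm², y = 115 mm, Ī = 162 067 500 mm⁴.
By symmetry the centroid is at mid-height, ȳ = 115 mm.
All pieces are centred on the centroidal x-axis, so I = ΣĪ (holes subtracted) = 71 133 333 mm⁴.
Repeating about the centroidal y-axis gives I_y = 71 133 333 mm⁴.
Polar second moment: J = I_x + I_y = 142 266 667 mm⁴.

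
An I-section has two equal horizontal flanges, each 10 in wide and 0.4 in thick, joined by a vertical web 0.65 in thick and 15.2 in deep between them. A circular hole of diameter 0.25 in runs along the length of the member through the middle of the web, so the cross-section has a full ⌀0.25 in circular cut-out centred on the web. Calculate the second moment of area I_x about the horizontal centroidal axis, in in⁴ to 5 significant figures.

Split into non-overlapping primitives; take the origin at the lower-left of the bounding box.
Bottom flange: 10 × 0.4, A = 4 in², y = 0.2 in, Ī = 0.05333333 in⁴.
Web: 0.65 × 15.2, A = 9.88 in², y = 8 in, Ī = 190.2229 in⁴.
Top flange: 10 × 0.4, A = 4 in², y = 15.8 in, Ī = 0.05333333 in⁴.
Hole (subtracted): ⌀0.25, A = 0.04908739 in², y = 8 in, Ī = 0.0001917476 in⁴.
By symmetry the centroid is at mid-height, ȳ = 8 in.
Transfer each piece to the horizontal centroidal axis using Ī + A·d² with d = y − 8:
  bottom flange: d = -7.8 in → contributes +243.4133 in⁴
  web: d = 0 in → contributes +190.2229 in⁴
  top flange: d = 7.8 in → contributes +243.4133 in⁴
  hole: d = 0 in → contributes −0.0001917476 in⁴
Total I = 677.0494 in⁴.

I_x ≈ 677.05 in⁴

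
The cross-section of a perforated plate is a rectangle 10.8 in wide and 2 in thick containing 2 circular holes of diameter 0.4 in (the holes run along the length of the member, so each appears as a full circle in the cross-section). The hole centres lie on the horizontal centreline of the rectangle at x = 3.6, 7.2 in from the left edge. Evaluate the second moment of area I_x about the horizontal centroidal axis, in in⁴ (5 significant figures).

I_x ≈ 7.1975 in⁴

Split into non-overlapping primitives; take the origin at the lower-left of the bounding box.
Plate: 10.8 × 2, A = 21.6 in², y = 1 in, Ī = 7.2 in⁴.
Hole 1 (subtracted): ⌀0.4, A = 0.1256637 in², y = 1 in, Ī = 0.001256637 in⁴.
Hole 2 (subtracted): ⌀0.4, A = 0.1256637 in², y = 1 in, Ī = 0.001256637 in⁴.
By symmetry the centroid is at mid-height, ȳ = 1 in.
All pieces are centred on the horizontal centroidal axis, so I = ΣĪ (holes subtracted) = 7.197487 in⁴.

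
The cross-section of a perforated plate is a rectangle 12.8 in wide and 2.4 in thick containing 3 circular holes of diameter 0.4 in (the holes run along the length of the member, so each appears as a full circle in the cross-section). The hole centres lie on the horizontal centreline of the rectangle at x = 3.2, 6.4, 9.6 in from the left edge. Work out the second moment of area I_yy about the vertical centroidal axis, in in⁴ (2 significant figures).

I_yy ≈ 420 in⁴

Treat the section as a set of non-overlapping primitives; coordinates are from the bounding-box lower-left.
Plate: 12.8 × 2.4, A = 30.72 in², x = 6.4 in, Ī = 419.4 in⁴.
Hole 1 (subtracted): ⌀0.4, A = 0.1257 in², x = 3.2 in, Ī = 0.001257 in⁴.
Hole 2 (subtracted): ⌀0.4, A = 0.1257 in², x = 6.4 in, Ī = 0.001257 in⁴.
Hole 3 (subtracted): ⌀0.4, A = 0.1257 in², x = 9.6 in, Ī = 0.001257 in⁴.
By symmetry the centroid is at mid-width, x̄ = 6.4 in.
Transfer each piece to the vertical centroidal axis using Ī + A·d² with d = x − 6.4:
  plate: d = 0 in → contributes +419.4 in⁴
  hole 1: d = -3.2 in → contributes −1.288 in⁴
  hole 2: d = 0 in → contributes −0.001257 in⁴
  hole 3: d = 3.2 in → contributes −1.288 in⁴
Total I = 416.9 in⁴.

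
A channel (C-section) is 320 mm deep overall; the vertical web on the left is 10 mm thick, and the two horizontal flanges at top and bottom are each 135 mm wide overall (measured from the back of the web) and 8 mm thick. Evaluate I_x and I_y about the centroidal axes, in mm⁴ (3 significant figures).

I_x ≈ 7.60 × 10⁷ mm⁴, I_y ≈ 8.24 × 10⁶ mm⁴

Break the section into simple shapes (no overlaps), measuring from the bottom-left corner of the bounding box.
Web: 10 × 320, A = 3 200 mm², y = 160 mm, Ī = 27 306 667 mm⁴.
Top flange (beyond web): 125 × 8, A = 1 000 mm², y = 316 mm, Ī = 5333.3 mm⁴.
Bottom flange (beyond web): 125 × 8, A = 1 000 mm², y = 4 mm, Ī = 5333.3 mm⁴.
By symmetry the centroid is at mid-height, ȳ = 160 mm.
Transfer each piece to the centroidal x-axis using Ī + A·d² with d = y − 160:
  web: d = 0 mm → contributes +27 306 667 mm⁴
  top flange (beyond web): d = 156 mm → contributes +24 341 333 mm⁴
  bottom flange (beyond web): d = -156 mm → contributes +24 341 333 mm⁴
Total I = 75 989 333 mm⁴.
For the y-axis: x̄ = 30.962 mm.
Repeating about the centroidal y-axis gives I_y = 8 238 526 mm⁴.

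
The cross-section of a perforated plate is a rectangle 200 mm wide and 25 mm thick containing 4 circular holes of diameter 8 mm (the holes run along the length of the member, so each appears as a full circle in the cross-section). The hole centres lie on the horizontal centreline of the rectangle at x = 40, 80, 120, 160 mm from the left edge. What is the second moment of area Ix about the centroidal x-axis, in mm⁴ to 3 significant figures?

Treat the section as a set of non-overlapping primitives; coordinates are from the bounding-box lower-left.
Plate: 200 × 25, A = 5 000 mm², y = 12.5 mm, Ī = 260 417 mm⁴.
Hole 1 (subtracted): ⌀8, A = 50.265 mm², y = 12.5 mm, Ī = 201.06 mm⁴.
Hole 2 (subtracted): ⌀8, A = 50.265 mm², y = 12.5 mm, Ī = 201.06 mm⁴.
Hole 3 (subtracted): ⌀8, A = 50.265 mm², y = 12.5 mm, Ī = 201.06 mm⁴.
Hole 4 (subtracted): ⌀8, A = 50.265 mm², y = 12.5 mm, Ī = 201.06 mm⁴.
By symmetry the centroid is at mid-height, ȳ = 12.5 mm.
All pieces are centred on the centroidal x-axis, so I = ΣĪ (holes subtracted) = 259 612 mm⁴.

Ix ≈ 2.60 × 10⁵ mm⁴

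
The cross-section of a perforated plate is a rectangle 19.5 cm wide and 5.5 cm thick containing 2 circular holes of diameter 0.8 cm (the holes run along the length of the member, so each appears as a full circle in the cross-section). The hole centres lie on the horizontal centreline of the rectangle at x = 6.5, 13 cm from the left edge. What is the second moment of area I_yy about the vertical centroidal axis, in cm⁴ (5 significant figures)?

Break the section into simple shapes (no overlaps), measuring from the bottom-left corner of the bounding box.
Plate: 19.5 × 5.5, A = 107.25 cm², x = 9.75 cm, Ī = 3398.484 cm⁴.
Hole 1 (subtracted): ⌀0.8, A = 0.5026548 cm², x = 6.5 cm, Ī = 0.02010619 cm⁴.
Hole 2 (subtracted): ⌀0.8, A = 0.5026548 cm², x = 13 cm, Ī = 0.02010619 cm⁴.
By symmetry the centroid is at mid-width, x̄ = 9.75 cm.
Transfer each piece to the vertical centroidal axis using Ī + A·d² with d = x − 9.75:
  plate: d = 0 cm → contributes +3398.484 cm⁴
  hole 1: d = -3.25 cm → contributes −5.329398 cm⁴
  hole 2: d = 3.25 cm → contributes −5.329398 cm⁴
Total I = 3387.826 cm⁴.

I_yy ≈ 3387.8 cm⁴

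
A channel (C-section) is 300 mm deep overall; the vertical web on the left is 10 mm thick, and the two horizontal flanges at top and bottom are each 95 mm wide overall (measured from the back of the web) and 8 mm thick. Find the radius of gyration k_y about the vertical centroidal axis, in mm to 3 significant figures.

k_y ≈ 26.0 mm

Decompose the section into non-overlapping parts with the origin at the bottom-left of its bounding rectangle.
Web: 10 × 300, A = 3 000 mm², x = 5 mm, Ī = 25 000 mm⁴.
Top flange (beyond web): 85 × 8, A = 680 mm², x = 52.5 mm, Ī = 409 417 mm⁴.
Bottom flange (beyond web): 85 × 8, A = 680 mm², x = 52.5 mm, Ī = 409 417 mm⁴.
Centroid: x̄ = ΣA·x / ΣA = 19.817 mm.
Transfer each piece to the vertical centroidal axis using Ī + A·d² with d = x − 19.817:
  web: d = -14.817 mm → contributes +683 587 mm⁴
  top flange (beyond web): d = 32.683 mm → contributes +1 135 800 mm⁴
  bottom flange (beyond web): d = 32.683 mm → contributes +1 135 800 mm⁴
Total I = 2 955 187 mm⁴.
Radius of gyration: k = √(I/A) = √(2 955 187 / 4 360) = 26.034 mm.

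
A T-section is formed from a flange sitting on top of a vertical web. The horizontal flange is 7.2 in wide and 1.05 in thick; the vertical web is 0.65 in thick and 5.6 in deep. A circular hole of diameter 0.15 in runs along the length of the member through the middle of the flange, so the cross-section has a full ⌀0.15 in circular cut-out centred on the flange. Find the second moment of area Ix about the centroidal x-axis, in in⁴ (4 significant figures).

Decompose the section into non-overlapping parts with the origin at the bottom-left of its bounding rectangle.
Flange: 7.2 × 1.05, A = 7.56 in², y = 6.125 in, Ī = 0.694575 in⁴.
Web: 0.65 × 5.6, A = 3.64 in², y = 2.8 in, Ī = 9.51253 in⁴.
Hole (subtracted): ⌀0.15, A = 0.0176715 in², y = 6.125 in, Ī = 0.0000248505 in⁴.
Centroid: ȳ = ΣA·y / ΣA = 5.04267 in.
Transfer each piece to the centroidal x-axis using Ī + A·d² with d = y − 5.04267:
  flange: d = 1.08233 in → contributes +9.55069 in⁴
  web: d = -2.24267 in → contributes +27.8201 in⁴
  hole: d = 1.08233 in → contributes −0.020726 in⁴
Total I = 37.3501 in⁴.

Ix ≈ 37.35 in⁴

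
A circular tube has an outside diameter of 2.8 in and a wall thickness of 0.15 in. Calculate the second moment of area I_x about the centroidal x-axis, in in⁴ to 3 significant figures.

I_x ≈ 1.10 in⁴

Decompose the section into non-overlapping parts with the origin at the bottom-left of its bounding rectangle.
Outer circle: ⌀2.8, A = 6.1575 in², y = 1.4 in, Ī = 3.0172 in⁴.
Bore (subtracted): ⌀2.5, A = 4.9087 in², y = 1.4 in, Ī = 1.9175 in⁴.
By symmetry the centroid is at mid-height, ȳ = 1.4 in.
All pieces are centred on the centroidal x-axis, so I = ΣĪ (holes subtracted) = 1.0997 in⁴.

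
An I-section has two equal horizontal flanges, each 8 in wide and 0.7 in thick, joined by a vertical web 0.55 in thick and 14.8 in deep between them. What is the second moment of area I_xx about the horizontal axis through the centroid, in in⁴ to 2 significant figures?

Treat the section as a set of non-overlapping primitives; coordinates are from the bounding-box lower-left.
Bottom flange: 8 × 0.7, A = 5.6 in², y = 0.35 in, Ī = 0.2287 in⁴.
Web: 0.55 × 14.8, A = 8.14 in², y = 8.1 in, Ī = 148.6 in⁴.
Top flange: 8 × 0.7, A = 5.6 in², y = 15.85 in, Ī = 0.2287 in⁴.
By symmetry the centroid is at mid-height, ȳ = 8.1 in.
Transfer each piece to the horizontal axis through the centroid using Ī + A·d² with d = y − 8.1:
  bottom flange: d = -7.75 in → contributes +336.6 in⁴
  web: d = 0 in → contributes +148.6 in⁴
  top flange: d = 7.75 in → contributes +336.6 in⁴
Total I = 821.7 in⁴.

I_xx ≈ 820 in⁴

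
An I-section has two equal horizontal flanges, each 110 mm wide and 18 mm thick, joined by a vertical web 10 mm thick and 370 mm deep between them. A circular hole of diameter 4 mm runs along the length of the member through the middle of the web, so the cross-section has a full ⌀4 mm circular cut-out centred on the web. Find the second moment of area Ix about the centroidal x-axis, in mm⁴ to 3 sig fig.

Split into non-overlapping primitives; take the origin at the lower-left of the bounding box.
Bottom flange: 110 × 18, A = 1 980 mm², y = 9 mm, Ī = 53 460 mm⁴.
Web: 10 × 370, A = 3 700 mm², y = 203 mm, Ī = 42 210 833 mm⁴.
Top flange: 110 × 18, A = 1 980 mm², y = 397 mm, Ī = 53 460 mm⁴.
Hole (subtracted): ⌀4, A = 12.566 mm², y = 203 mm, Ī = 12.566 mm⁴.
By symmetry the centroid is at mid-height, ȳ = 203 mm.
Transfer each piece to the centroidal x-axis using Ī + A·d² with d = y − 203:
  bottom flange: d = -194 mm → contributes +74 572 740 mm⁴
  web: d = 0 mm → contributes +42 210 833 mm⁴
  top flange: d = 194 mm → contributes +74 572 740 mm⁴
  hole: d = 0 mm → contributes −12.566 mm⁴
Total I = 191 356 301 mm⁴.

Ix ≈ 1.91 × 10⁸ mm⁴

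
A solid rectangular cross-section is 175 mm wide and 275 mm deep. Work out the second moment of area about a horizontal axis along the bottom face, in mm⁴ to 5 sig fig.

I_base ≈ 1.2132 × 10⁹ mm⁴

The section: 175 × 275, A = 48 125 mm², y = 137.5 mm, Ī = 303 287 760 mm⁴.
Transfer it to the bottom edge using Ī + A·d² with d = y − 0:
  the section: d = 137.5 mm → contributes +1 213 151 042 mm⁴
Total I = 1 213 151 042 mm⁴.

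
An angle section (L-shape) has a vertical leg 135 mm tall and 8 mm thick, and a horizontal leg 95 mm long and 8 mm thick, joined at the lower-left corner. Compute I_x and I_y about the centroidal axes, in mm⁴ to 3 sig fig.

I_x ≈ 3.35 × 10⁶ mm⁴, I_y ≈ 1.40 × 10⁶ mm⁴

Split into non-overlapping primitives; take the origin at the lower-left of the bounding box.
Vertical leg: 8 × 135, A = 1 080 mm², y = 67.5 mm, Ī = 1 640 250 mm⁴.
Horizontal leg (remainder): 87 × 8, A = 696 mm², y = 4 mm, Ī = 3 712 mm⁴.
Centroid: ȳ = ΣA·y / ΣA = 42.615 mm.
Transfer each piece to the centroidal x-axis using Ī + A·d² with d = y − 42.615:
  vertical leg: d = 24.885 mm → contributes +2 309 062 mm⁴
  horizontal leg (remainder): d = -38.615 mm → contributes +1 041 523 mm⁴
Total I = 3 350 585 mm⁴.
For the y-axis: x̄ = 22.615 mm.
Repeating about the centroidal y-axis gives I_y = 1 399 705 mm⁴.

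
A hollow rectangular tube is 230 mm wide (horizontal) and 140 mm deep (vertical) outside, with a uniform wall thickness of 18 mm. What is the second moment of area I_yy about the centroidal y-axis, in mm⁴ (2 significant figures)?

Decompose the section into non-overlapping parts with the origin at the bottom-left of its bounding rectangle.
Outer rectangle: 230 × 140, A = 32 200 mm², x = 115 mm, Ī = 141 948 333 mm⁴.
Inner void (subtracted): 194 × 104, A = 20 176 mm², x = 115 mm, Ī = 63 278 661 mm⁴.
By symmetry the centroid is at mid-width, x̄ = 115 mm.
All pieces are centred on the centroidal y-axis, so I = ΣĪ (holes subtracted) = 78 669 672 mm⁴.

I_yy ≈ 7.9 × 10⁷ mm⁴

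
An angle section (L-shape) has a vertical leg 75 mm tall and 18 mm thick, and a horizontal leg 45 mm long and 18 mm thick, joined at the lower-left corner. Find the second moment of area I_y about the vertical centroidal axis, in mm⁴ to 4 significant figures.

I_y ≈ 2.469 × 10⁵ mm⁴

Decompose the section into non-overlapping parts with the origin at the bottom-left of its bounding rectangle.
Vertical leg: 18 × 75, A = 1 350 mm², x = 9 mm, Ī = 36 450 mm⁴.
Horizontal leg (remainder): 27 × 18, A = 486 mm², x = 31.5 mm, Ī = 29524.5 mm⁴.
Centroid: x̄ = ΣA·x / ΣA = 14.9559 mm.
Transfer each piece to the vertical centroidal axis using Ī + A·d² with d = x − 14.9559:
  vertical leg: d = -5.95588 mm → contributes +84337.9 mm⁴
  horizontal leg (remainder): d = 16.5441 mm → contributes +162 547 mm⁴
Total I = 246 884 mm⁴.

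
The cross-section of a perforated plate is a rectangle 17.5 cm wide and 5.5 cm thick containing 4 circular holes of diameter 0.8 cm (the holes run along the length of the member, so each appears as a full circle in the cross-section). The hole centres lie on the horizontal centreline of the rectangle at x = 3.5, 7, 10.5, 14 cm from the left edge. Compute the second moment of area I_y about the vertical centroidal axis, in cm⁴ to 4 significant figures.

Split into non-overlapping primitives; take the origin at the lower-left of the bounding box.
Plate: 17.5 × 5.5, A = 96.25 cm², x = 8.75 cm, Ī = 2456.38 cm⁴.
Hole 1 (subtracted): ⌀0.8, A = 0.502655 cm², x = 3.5 cm, Ī = 0.0201062 cm⁴.
Hole 2 (subtracted): ⌀0.8, A = 0.502655 cm², x = 7 cm, Ī = 0.0201062 cm⁴.
Hole 3 (subtracted): ⌀0.8, A = 0.502655 cm², x = 10.5 cm, Ī = 0.0201062 cm⁴.
Hole 4 (subtracted): ⌀0.8, A = 0.502655 cm², x = 14 cm, Ī = 0.0201062 cm⁴.
By symmetry the centroid is at mid-width, x̄ = 8.75 cm.
Transfer each piece to the vertical centroidal axis using Ī + A·d² with d = x − 8.75:
  plate: d = 0 cm → contributes +2456.38 cm⁴
  hole 1: d = -5.25 cm → contributes −13.8745 cm⁴
  hole 2: d = -1.75 cm → contributes −1.55949 cm⁴
  hole 3: d = 1.75 cm → contributes −1.55949 cm⁴
  hole 4: d = 5.25 cm → contributes −13.8745 cm⁴
Total I = 2425.51 cm⁴.

I_y ≈ 2426 cm⁴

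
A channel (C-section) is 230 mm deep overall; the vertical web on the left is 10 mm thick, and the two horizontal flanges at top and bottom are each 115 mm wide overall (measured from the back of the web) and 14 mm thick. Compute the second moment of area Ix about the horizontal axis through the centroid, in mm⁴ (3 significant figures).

Ix ≈ 4.45 × 10⁷ mm⁴

Treat the section as a set of non-overlapping primitives; coordinates are from the bounding-box lower-left.
Web: 10 × 230, A = 2 300 mm², y = 115 mm, Ī = 10 139 167 mm⁴.
Top flange (beyond web): 105 × 14, A = 1 470 mm², y = 223 mm, Ī = 24 010 mm⁴.
Bottom flange (beyond web): 105 × 14, A = 1 470 mm², y = 7 mm, Ī = 24 010 mm⁴.
By symmetry the centroid is at mid-height, ȳ = 115 mm.
Transfer each piece to the horizontal axis through the centroid using Ī + A·d² with d = y − 115:
  web: d = 0 mm → contributes +10 139 167 mm⁴
  top flange (beyond web): d = 108 mm → contributes +17 170 090 mm⁴
  bottom flange (beyond web): d = -108 mm → contributes +17 170 090 mm⁴
Total I = 44 479 347 mm⁴.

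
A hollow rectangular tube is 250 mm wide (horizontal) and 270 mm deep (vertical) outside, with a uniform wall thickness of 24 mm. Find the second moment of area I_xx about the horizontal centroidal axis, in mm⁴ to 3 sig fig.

Treat the section as a set of non-overlapping primitives; coordinates are from the bounding-box lower-left.
Outer rectangle: 250 × 270, A = 67 500 mm², y = 135 mm, Ī = 410 062 500 mm⁴.
Inner void (subtracted): 202 × 222, A = 44 844 mm², y = 135 mm, Ī = 184 174 308 mm⁴.
By symmetry the centroid is at mid-height, ȳ = 135 mm.
All pieces are centred on the horizontal centroidal axis, so I = ΣĪ (holes subtracted) = 225 888 192 mm⁴.

I_xx ≈ 2.26 × 10⁸ mm⁴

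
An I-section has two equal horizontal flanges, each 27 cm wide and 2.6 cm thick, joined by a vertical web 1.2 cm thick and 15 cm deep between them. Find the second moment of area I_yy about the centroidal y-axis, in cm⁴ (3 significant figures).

Decompose the section into non-overlapping parts with the origin at the bottom-left of its bounding rectangle.
Bottom flange: 27 × 2.6, A = 70.2 cm², x = 13.5 cm, Ī = 4264.7 cm⁴.
Web: 1.2 × 15, A = 18 cm², x = 13.5 cm, Ī = 2.16 cm⁴.
Top flange: 27 × 2.6, A = 70.2 cm², x = 13.5 cm, Ī = 4264.7 cm⁴.
By symmetry the centroid is at mid-width, x̄ = 13.5 cm.
All pieces are centred on the centroidal y-axis, so I = ΣĪ = 8531.5 cm⁴.

I_yy ≈ 8530 cm⁴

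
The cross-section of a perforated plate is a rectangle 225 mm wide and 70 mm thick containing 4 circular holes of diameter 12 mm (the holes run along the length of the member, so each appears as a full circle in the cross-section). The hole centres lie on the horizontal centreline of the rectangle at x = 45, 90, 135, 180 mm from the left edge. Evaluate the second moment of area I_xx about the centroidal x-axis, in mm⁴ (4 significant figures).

I_xx ≈ 6.427 × 10⁶ mm⁴

Treat the section as a set of non-overlapping primitives; coordinates are from the bounding-box lower-left.
Plate: 225 × 70, A = 15 750 mm², y = 35 mm, Ī = 6 431 250 mm⁴.
Hole 1 (subtracted): ⌀12, A = 113.097 mm², y = 35 mm, Ī = 1017.88 mm⁴.
Hole 2 (subtracted): ⌀12, A = 113.097 mm², y = 35 mm, Ī = 1017.88 mm⁴.
Hole 3 (subtracted): ⌀12, A = 113.097 mm², y = 35 mm, Ī = 1017.88 mm⁴.
Hole 4 (subtracted): ⌀12, A = 113.097 mm², y = 35 mm, Ī = 1017.88 mm⁴.
By symmetry the centroid is at mid-height, ȳ = 35 mm.
All pieces are centred on the centroidal x-axis, so I = ΣĪ (holes subtracted) = 6 427 178 mm⁴.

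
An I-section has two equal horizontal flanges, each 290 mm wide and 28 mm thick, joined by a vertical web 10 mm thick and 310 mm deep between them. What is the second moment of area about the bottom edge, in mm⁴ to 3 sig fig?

I_base ≈ 1.14 × 10⁹ mm⁴

Break the section into simple shapes (no overlaps), measuring from the bottom-left corner of the bounding box.
Bottom flange: 290 × 28, A = 8 120 mm², y = 14 mm, Ī = 530 507 mm⁴.
Web: 10 × 310, A = 3 100 mm², y = 183 mm, Ī = 24 825 833 mm⁴.
Top flange: 290 × 28, A = 8 120 mm², y = 352 mm, Ī = 530 507 mm⁴.
Transfer each piece to a horizontal axis along the bottom face using Ī + A·d² with d = y − 0:
  bottom flange: d = 14 mm → contributes +2 122 027 mm⁴
  web: d = 183 mm → contributes +128 641 733 mm⁴
  top flange: d = 352 mm → contributes +1 006 630 987 mm⁴
Total I = 1 137 394 747 mm⁴.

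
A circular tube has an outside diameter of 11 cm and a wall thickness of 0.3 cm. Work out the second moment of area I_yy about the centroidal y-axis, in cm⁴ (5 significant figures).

I_yy ≈ 144.44 cm⁴

Treat the section as a set of non-overlapping primitives; coordinates are from the bounding-box lower-left.
Outer circle: ⌀11, A = 95.03318 cm², x = 5.5 cm, Ī = 718.6884 cm⁴.
Bore (subtracted): ⌀10.4, A = 84.94867 cm², x = 5.5 cm, Ī = 574.253 cm⁴.
By symmetry the centroid is at mid-width, x̄ = 5.5 cm.
All pieces are centred on the centroidal y-axis, so I = ΣĪ (holes subtracted) = 144.4354 cm⁴.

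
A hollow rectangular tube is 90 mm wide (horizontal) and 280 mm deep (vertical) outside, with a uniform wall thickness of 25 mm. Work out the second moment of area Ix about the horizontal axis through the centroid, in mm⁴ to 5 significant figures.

Ix ≈ 1.2408 × 10⁸ mm⁴

Break the section into simple shapes (no overlaps), measuring from the bottom-left corner of the bounding box.
Outer rectangle: 90 × 280, A = 25 200 mm², y = 140 mm, Ī = 164 640 000 mm⁴.
Inner void (subtracted): 40 × 230, A = 9 200 mm², y = 140 mm, Ī = 40 556 667 mm⁴.
By symmetry the centroid is at mid-height, ȳ = 140 mm.
All pieces are centred on the horizontal axis through the centroid, so I = ΣĪ (holes subtracted) = 124 083 333 mm⁴.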